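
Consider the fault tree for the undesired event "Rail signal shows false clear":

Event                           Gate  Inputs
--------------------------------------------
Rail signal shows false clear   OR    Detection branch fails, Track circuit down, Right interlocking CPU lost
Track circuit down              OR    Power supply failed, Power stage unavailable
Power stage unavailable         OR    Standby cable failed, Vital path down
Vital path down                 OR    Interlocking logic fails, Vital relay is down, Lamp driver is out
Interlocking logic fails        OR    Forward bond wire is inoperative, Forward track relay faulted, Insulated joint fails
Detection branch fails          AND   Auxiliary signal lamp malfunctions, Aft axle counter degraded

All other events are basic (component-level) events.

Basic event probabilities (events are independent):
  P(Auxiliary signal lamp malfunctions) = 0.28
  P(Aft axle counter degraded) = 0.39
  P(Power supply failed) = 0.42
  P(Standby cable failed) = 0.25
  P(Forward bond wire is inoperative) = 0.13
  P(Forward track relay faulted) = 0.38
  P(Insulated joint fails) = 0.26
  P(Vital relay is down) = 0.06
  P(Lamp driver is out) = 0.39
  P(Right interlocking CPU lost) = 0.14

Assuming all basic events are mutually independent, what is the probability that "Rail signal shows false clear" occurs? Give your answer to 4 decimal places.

0.9237

P(Detection branch fails) [AND] = 0.28 × 0.39 = 0.109200
P(Interlocking logic fails) [OR] = 1 − (1−0.13) × (1−0.38) × (1−0.26) = 0.600844
P(Vital path down) [OR] = 1 − (1−0.600844) × (1−0.06) × (1−0.39) = 0.771124
P(Power stage unavailable) [OR] = 1 − (1−0.25) × (1−0.771124) = 0.828343
P(Track circuit down) [OR] = 1 − (1−0.42) × (1−0.828343) = 0.900439
P(Rail signal shows false clear) [OR] = 1 − (1−0.109200) × (1−0.900439) × (1−0.14) = 0.923728
Rounded to 4 decimal places: P(Rail signal shows false clear) ≈ 0.9237.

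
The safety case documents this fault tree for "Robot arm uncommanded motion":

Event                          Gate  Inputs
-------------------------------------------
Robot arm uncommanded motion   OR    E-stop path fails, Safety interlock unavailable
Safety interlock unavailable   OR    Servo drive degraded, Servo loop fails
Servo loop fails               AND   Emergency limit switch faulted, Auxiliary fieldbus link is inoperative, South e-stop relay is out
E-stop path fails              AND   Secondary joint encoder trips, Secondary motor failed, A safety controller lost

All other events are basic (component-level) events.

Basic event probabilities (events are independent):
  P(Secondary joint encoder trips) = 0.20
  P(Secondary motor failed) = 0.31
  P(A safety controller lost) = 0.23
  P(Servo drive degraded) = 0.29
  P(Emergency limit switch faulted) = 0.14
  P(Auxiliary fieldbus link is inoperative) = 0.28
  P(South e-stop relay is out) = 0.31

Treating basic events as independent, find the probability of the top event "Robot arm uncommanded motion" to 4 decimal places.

P(E-stop path fails) [AND] = 0.20 × 0.31 × 0.23 = 0.014260
P(Servo loop fails) [AND] = 0.14 × 0.28 × 0.31 = 0.012152
P(Safety interlock unavailable) [OR] = 1 − (1−0.29) × (1−0.012152) = 0.298628
P(Robot arm uncommanded motion) [OR] = 1 − (1−0.014260) × (1−0.298628) = 0.308630
Rounded to 4 decimal places: P(Robot arm uncommanded motion) ≈ 0.3086.

0.3086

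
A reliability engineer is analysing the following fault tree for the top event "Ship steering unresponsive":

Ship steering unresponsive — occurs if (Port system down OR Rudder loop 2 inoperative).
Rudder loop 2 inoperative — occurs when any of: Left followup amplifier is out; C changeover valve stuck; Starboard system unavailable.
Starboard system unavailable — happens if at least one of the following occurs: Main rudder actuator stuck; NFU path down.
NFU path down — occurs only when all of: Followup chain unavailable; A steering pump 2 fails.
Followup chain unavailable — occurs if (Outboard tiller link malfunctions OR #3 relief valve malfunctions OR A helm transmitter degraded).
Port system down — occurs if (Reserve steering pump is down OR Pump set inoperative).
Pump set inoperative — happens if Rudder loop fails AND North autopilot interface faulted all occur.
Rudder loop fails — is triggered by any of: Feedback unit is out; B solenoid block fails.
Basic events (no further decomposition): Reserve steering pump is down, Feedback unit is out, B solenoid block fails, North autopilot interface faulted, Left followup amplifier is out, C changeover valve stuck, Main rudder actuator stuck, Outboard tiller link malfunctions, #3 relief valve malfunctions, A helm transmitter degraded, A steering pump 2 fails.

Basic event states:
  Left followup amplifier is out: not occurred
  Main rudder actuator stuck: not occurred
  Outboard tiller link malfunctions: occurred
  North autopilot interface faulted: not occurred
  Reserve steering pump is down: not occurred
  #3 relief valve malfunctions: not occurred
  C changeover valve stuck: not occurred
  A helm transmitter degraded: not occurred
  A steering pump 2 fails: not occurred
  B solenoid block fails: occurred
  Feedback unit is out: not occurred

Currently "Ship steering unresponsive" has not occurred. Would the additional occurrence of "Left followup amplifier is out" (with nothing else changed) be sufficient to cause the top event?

Counterfactual: set "Left followup amplifier is out" to occurred.
Rudder loop fails [OR]: Feedback unit is out=not, B solenoid block fails=occurs → at least one input occurs → occurs.
Pump set inoperative [AND]: Rudder loop fails=occurs, North autopilot interface faulted=not → not all inputs occur → does not occur.
Port system down [OR]: Reserve steering pump is down=not, Pump set inoperative=not → no input occurs → does not occur.
Followup chain unavailable [OR]: Outboard tiller link malfunctions=occurs, #3 relief valve malfunctions=not, A helm transmitter degraded=not → at least one input occurs → occurs.
NFU path down [AND]: Followup chain unavailable=occurs, A steering pump 2 fails=not → not all inputs occur → does not occur.
Starboard system unavailable [OR]: Main rudder actuator stuck=not, NFU path down=not → no input occurs → does not occur.
Rudder loop 2 inoperative [OR]: Left followup amplifier is out=occurs, C changeover valve stuck=not, Starboard system unavailable=not → at least one input occurs → occurs.
Ship steering unresponsive [OR]: Port system down=not, Rudder loop 2 inoperative=occurs → at least one input occurs → occurs.

Yes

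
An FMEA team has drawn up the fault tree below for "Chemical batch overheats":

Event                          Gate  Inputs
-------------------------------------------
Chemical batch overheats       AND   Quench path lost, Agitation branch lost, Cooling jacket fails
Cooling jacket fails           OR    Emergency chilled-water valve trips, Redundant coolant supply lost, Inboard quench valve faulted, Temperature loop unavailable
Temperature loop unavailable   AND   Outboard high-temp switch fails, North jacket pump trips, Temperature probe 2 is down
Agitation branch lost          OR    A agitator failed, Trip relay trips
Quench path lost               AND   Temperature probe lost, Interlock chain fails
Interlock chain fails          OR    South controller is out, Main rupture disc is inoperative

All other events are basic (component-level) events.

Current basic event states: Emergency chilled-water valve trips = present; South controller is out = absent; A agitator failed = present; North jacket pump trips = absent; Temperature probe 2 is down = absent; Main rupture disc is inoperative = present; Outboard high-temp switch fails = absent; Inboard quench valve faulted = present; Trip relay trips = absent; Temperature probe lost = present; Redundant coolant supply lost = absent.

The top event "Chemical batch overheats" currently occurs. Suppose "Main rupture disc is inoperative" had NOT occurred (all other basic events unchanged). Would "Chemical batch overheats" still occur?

No

Counterfactual: set "Main rupture disc is inoperative" to not occurred.
Interlock chain fails [OR]: South controller is out=not, Main rupture disc is inoperative=not → no input occurs → does not occur.
Quench path lost [AND]: Temperature probe lost=occurs, Interlock chain fails=not → not all inputs occur → does not occur.
Agitation branch lost [OR]: A agitator failed=occurs, Trip relay trips=not → at least one input occurs → occurs.
Temperature loop unavailable [AND]: Outboard high-temp switch fails=not, North jacket pump trips=not, Temperature probe 2 is down=not → not all inputs occur → does not occur.
Cooling jacket fails [OR]: Emergency chilled-water valve trips=occurs, Redundant coolant supply lost=not, Inboard quench valve faulted=occurs, Temperature loop unavailable=not → at least one input occurs → occurs.
Chemical batch overheats [AND]: Quench path lost=not, Agitation branch lost=occurs, Cooling jacket fails=occurs → not all inputs occur → does not occur.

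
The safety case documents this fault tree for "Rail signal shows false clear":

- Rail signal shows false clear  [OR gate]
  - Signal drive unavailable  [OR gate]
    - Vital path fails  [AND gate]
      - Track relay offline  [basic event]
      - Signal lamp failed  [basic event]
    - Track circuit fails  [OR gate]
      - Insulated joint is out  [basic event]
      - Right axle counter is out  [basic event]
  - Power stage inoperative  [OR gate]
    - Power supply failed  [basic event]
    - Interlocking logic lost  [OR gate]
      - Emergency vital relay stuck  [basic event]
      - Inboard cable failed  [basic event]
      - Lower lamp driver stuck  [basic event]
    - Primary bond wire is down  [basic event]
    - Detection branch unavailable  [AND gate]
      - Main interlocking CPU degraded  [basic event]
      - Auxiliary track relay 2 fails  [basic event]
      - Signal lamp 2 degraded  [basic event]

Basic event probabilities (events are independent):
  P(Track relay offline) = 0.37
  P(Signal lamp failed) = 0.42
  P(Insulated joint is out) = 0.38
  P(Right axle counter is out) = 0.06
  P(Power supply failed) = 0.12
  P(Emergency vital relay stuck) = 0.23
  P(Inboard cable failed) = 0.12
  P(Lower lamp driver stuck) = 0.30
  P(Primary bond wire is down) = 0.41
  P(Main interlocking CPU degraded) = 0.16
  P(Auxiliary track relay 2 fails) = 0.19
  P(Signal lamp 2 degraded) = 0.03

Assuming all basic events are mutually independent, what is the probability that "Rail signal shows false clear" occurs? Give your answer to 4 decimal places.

0.8789

P(Vital path fails) [AND] = 0.37 × 0.42 = 0.155400
P(Track circuit fails) [OR] = 1 − (1−0.38) × (1−0.06) = 0.417200
P(Signal drive unavailable) [OR] = 1 − (1−0.155400) × (1−0.417200) = 0.507767
P(Interlocking logic lost) [OR] = 1 − (1−0.23) × (1−0.12) × (1−0.30) = 0.525680
P(Detection branch unavailable) [AND] = 0.16 × 0.19 × 0.03 = 0.000912
P(Power stage inoperative) [OR] = 1 − (1−0.12) × (1−0.525680) × (1−0.41) × (1−0.000912) = 0.753958
P(Rail signal shows false clear) [OR] = 1 − (1−0.507767) × (1−0.753958) = 0.878890
Rounded to 4 decimal places: P(Rail signal shows false clear) ≈ 0.8789.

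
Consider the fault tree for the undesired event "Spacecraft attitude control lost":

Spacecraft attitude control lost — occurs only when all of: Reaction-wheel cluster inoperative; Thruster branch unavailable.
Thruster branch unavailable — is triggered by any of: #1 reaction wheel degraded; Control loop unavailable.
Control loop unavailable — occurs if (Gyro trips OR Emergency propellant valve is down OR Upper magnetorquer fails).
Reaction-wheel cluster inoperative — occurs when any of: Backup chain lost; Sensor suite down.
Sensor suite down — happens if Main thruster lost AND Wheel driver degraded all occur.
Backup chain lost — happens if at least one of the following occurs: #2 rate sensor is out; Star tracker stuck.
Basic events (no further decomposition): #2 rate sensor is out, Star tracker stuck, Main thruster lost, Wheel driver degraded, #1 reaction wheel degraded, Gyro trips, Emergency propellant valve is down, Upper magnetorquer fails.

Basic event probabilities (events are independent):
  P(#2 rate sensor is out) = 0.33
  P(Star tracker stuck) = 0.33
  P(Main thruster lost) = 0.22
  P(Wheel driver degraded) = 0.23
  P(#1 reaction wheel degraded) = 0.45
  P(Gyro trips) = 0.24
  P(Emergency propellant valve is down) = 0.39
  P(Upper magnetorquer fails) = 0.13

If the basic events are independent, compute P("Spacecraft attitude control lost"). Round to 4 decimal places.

0.4465

P(Backup chain lost) [OR] = 1 − (1−0.33) × (1−0.33) = 0.551100
P(Sensor suite down) [AND] = 0.22 × 0.23 = 0.050600
P(Reaction-wheel cluster inoperative) [OR] = 1 − (1−0.551100) × (1−0.050600) = 0.573814
P(Control loop unavailable) [OR] = 1 − (1−0.24) × (1−0.39) × (1−0.13) = 0.596668
P(Thruster branch unavailable) [OR] = 1 − (1−0.45) × (1−0.596668) = 0.778167
P(Spacecraft attitude control lost) [AND] = 0.573814 × 0.778167 = 0.446523
Rounded to 4 decimal places: P(Spacecraft attitude control lost) ≈ 0.4465.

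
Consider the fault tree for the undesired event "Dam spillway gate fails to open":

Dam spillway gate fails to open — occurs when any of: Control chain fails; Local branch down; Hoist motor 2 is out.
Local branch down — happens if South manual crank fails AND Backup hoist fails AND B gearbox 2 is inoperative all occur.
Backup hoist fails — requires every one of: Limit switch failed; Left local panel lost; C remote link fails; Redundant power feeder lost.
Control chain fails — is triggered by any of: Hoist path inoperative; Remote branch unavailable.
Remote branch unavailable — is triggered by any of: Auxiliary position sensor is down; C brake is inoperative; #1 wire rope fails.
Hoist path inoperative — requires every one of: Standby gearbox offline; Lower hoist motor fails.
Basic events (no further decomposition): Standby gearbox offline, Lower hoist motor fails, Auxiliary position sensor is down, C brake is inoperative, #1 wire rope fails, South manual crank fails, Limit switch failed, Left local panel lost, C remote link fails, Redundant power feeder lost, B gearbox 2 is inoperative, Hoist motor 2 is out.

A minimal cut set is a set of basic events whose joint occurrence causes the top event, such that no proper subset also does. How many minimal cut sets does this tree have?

Hoist path inoperative [AND]: one cut set from each child combined → 1 × 1 = 1 cut set(s).
Remote branch unavailable [OR]: union of children's cut sets → 3 cut set(s).
Control chain fails [OR]: union of children's cut sets → 4 cut set(s).
Backup hoist fails [AND]: one cut set from each child combined → 1 × 1 × 1 × 1 = 1 cut set(s).
Local branch down [AND]: one cut set from each child combined → 1 × 1 × 1 = 1 cut set(s).
Dam spillway gate fails to open [OR]: union of children's cut sets → 6 cut set(s).
Minimal cut sets: {Lower hoist motor fails, Standby gearbox offline}; {Auxiliary position sensor is down}; {C brake is inoperative}; {#1 wire rope fails}; {B gearbox 2 is inoperative, C remote link fails, Left local panel lost, Limit switch failed, Redundant power feeder lost, South manual crank fails}; {Hoist motor 2 is out}.

6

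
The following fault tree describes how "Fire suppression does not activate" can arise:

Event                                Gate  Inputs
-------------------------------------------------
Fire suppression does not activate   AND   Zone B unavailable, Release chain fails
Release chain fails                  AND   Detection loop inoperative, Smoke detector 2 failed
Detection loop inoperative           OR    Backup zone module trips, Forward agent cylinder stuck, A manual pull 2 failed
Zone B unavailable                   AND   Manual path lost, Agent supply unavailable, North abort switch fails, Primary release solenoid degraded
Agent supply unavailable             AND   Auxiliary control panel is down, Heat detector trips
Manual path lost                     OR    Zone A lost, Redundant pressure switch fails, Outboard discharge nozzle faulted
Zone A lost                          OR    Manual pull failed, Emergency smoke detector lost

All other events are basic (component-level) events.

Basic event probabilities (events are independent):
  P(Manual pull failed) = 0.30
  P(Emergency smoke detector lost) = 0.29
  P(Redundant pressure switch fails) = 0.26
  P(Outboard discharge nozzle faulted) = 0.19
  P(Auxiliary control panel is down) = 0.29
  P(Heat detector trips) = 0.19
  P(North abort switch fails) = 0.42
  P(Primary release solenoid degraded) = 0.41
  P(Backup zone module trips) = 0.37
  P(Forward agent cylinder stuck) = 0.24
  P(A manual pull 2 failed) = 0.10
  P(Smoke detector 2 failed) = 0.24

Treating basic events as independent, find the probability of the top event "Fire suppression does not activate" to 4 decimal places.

P(Zone A lost) [OR] = 1 − (1−0.30) × (1−0.29) = 0.503000
P(Manual path lost) [OR] = 1 − (1−0.503000) × (1−0.26) × (1−0.19) = 0.702098
P(Agent supply unavailable) [AND] = 0.29 × 0.19 = 0.055100
P(Zone B unavailable) [AND] = 0.702098 × 0.055100 × 0.42 × 0.41 = 0.006662
P(Detection loop inoperative) [OR] = 1 − (1−0.37) × (1−0.24) × (1−0.10) = 0.569080
P(Release chain fails) [AND] = 0.569080 × 0.24 = 0.136579
P(Fire suppression does not activate) [AND] = 0.006662 × 0.136579 = 0.000910
Rounded to 4 decimal places: P(Fire suppression does not activate) ≈ 0.0009.

0.0009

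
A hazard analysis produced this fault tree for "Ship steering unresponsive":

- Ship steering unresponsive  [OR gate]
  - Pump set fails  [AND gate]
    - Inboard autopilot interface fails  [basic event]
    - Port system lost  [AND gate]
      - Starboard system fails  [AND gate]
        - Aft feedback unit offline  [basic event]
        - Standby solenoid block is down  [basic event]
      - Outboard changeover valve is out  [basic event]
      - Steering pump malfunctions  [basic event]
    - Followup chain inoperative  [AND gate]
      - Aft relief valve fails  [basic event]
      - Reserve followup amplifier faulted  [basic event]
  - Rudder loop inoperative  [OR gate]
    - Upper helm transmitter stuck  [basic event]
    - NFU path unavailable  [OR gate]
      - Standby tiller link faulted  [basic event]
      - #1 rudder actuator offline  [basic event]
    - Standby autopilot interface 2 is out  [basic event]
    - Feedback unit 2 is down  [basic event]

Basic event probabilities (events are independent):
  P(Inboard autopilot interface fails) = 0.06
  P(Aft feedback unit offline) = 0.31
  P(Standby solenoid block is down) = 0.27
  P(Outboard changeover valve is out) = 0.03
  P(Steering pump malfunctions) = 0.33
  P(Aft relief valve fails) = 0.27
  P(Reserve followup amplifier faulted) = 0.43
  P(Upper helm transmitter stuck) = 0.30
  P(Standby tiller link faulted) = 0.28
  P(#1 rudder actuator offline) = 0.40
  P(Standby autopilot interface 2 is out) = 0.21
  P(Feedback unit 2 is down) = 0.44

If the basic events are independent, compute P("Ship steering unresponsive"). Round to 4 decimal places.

P(Starboard system fails) [AND] = 0.31 × 0.27 = 0.083700
P(Port system lost) [AND] = 0.083700 × 0.03 × 0.33 = 0.000829
P(Followup chain inoperative) [AND] = 0.27 × 0.43 = 0.116100
P(Pump set fails) [AND] = 0.06 × 0.000829 × 0.116100 = 0.000006
P(NFU path unavailable) [OR] = 1 − (1−0.28) × (1−0.40) = 0.568000
P(Rudder loop inoperative) [OR] = 1 − (1−0.30) × (1−0.568000) × (1−0.21) × (1−0.44) = 0.866218
P(Ship steering unresponsive) [OR] = 1 − (1−0.000006) × (1−0.866218) = 0.866219
Rounded to 4 decimal places: P(Ship steering unresponsive) ≈ 0.8662.

0.8662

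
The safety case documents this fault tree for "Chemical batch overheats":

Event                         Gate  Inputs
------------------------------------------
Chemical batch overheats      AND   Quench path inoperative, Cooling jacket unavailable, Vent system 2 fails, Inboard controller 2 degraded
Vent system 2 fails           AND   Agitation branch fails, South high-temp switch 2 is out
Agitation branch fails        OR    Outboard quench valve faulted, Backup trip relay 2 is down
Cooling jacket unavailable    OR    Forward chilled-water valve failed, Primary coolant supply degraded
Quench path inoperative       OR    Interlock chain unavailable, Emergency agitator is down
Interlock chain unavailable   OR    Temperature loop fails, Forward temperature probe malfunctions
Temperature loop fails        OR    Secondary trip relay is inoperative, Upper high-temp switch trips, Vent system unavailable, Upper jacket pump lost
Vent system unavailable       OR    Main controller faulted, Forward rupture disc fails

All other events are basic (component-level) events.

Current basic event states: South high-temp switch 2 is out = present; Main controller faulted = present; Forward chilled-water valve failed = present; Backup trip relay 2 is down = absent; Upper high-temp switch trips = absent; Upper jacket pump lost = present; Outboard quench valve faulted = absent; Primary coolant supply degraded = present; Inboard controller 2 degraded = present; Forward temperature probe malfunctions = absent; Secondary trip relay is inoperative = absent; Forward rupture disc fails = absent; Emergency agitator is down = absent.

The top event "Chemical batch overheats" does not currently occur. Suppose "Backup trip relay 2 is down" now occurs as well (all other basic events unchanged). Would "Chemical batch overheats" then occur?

Yes

Counterfactual: set "Backup trip relay 2 is down" to occurred.
Vent system unavailable [OR]: Main controller faulted=occurs, Forward rupture disc fails=not → at least one input occurs → occurs.
Temperature loop fails [OR]: Secondary trip relay is inoperative=not, Upper high-temp switch trips=not, Vent system unavailable=occurs, Upper jacket pump lost=occurs → at least one input occurs → occurs.
Interlock chain unavailable [OR]: Temperature loop fails=occurs, Forward temperature probe malfunctions=not → at least one input occurs → occurs.
Quench path inoperative [OR]: Interlock chain unavailable=occurs, Emergency agitator is down=not → at least one input occurs → occurs.
Cooling jacket unavailable [OR]: Forward chilled-water valve failed=occurs, Primary coolant supply degraded=occurs → at least one input occurs → occurs.
Agitation branch fails [OR]: Outboard quench valve faulted=not, Backup trip relay 2 is down=occurs → at least one input occurs → occurs.
Vent system 2 fails [AND]: Agitation branch fails=occurs, South high-temp switch 2 is out=occurs → all inputs occur → occurs.
Chemical batch overheats [AND]: Quench path inoperative=occurs, Cooling jacket unavailable=occurs, Vent system 2 fails=occurs, Inboard controller 2 degraded=occurs → all inputs occur → occurs.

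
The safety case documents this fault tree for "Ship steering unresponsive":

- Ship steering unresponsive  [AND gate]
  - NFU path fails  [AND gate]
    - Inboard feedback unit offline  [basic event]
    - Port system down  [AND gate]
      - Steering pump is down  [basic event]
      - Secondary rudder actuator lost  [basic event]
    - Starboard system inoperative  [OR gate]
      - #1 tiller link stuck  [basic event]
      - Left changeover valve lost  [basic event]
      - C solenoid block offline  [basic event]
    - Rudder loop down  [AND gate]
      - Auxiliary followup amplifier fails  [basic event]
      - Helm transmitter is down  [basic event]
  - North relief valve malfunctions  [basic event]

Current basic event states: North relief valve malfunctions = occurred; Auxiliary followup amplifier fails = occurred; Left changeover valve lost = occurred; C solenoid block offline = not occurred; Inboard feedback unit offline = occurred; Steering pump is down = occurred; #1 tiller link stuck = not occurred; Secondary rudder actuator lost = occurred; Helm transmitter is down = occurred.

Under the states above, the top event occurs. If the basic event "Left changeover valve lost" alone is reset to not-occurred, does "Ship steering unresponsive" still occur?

Counterfactual: set "Left changeover valve lost" to not occurred.
Port system down [AND]: Steering pump is down=occurs, Secondary rudder actuator lost=occurs → all inputs occur → occurs.
Starboard system inoperative [OR]: #1 tiller link stuck=not, Left changeover valve lost=not, C solenoid block offline=not → no input occurs → does not occur.
Rudder loop down [AND]: Auxiliary followup amplifier fails=occurs, Helm transmitter is down=occurs → all inputs occur → occurs.
NFU path fails [AND]: Inboard feedback unit offline=occurs, Port system down=occurs, Starboard system inoperative=not, Rudder loop down=occurs → not all inputs occur → does not occur.
Ship steering unresponsive [AND]: NFU path fails=not, North relief valve malfunctions=occurs → not all inputs occur → does not occur.

No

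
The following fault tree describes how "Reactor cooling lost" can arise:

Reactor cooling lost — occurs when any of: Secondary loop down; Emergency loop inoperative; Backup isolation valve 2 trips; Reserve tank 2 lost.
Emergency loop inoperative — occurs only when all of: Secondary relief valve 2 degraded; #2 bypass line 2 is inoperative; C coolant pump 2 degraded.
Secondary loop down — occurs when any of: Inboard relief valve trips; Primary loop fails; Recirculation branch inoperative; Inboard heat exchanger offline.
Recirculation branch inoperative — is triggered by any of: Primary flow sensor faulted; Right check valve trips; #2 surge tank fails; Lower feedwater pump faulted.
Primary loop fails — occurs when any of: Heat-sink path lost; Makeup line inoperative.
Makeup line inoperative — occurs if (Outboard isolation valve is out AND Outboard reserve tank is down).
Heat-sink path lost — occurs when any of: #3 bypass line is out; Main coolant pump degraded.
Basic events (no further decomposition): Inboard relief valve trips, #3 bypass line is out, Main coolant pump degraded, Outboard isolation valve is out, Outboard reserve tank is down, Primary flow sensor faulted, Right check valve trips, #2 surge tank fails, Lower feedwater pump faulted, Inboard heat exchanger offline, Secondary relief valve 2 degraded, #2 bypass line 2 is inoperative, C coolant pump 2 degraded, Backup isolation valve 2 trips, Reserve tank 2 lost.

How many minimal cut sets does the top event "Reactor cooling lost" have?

Heat-sink path lost [OR]: union of children's cut sets → 2 cut set(s).
Makeup line inoperative [AND]: one cut set from each child combined → 1 × 1 = 1 cut set(s).
Primary loop fails [OR]: union of children's cut sets → 3 cut set(s).
Recirculation branch inoperative [OR]: union of children's cut sets → 4 cut set(s).
Secondary loop down [OR]: union of children's cut sets → 9 cut set(s).
Emergency loop inoperative [AND]: one cut set from each child combined → 1 × 1 × 1 = 1 cut set(s).
Reactor cooling lost [OR]: union of children's cut sets → 12 cut set(s).

12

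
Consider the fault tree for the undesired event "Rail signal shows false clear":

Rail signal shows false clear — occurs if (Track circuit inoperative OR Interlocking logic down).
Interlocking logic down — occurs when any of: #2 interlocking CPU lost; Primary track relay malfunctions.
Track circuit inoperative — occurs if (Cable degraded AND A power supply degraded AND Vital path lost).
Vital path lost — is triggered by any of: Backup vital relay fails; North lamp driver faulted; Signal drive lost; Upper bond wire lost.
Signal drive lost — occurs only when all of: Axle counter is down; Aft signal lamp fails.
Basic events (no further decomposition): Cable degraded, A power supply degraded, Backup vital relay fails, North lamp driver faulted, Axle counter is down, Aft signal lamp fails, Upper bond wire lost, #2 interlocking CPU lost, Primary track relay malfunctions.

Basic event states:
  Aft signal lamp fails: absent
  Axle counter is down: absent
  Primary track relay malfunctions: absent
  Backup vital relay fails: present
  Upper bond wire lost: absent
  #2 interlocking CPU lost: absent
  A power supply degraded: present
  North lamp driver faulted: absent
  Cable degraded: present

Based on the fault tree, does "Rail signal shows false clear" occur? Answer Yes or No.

Signal drive lost [AND]: Axle counter is down=not, Aft signal lamp fails=not → not all inputs occur → does not occur.
Vital path lost [OR]: Backup vital relay fails=occurs, North lamp driver faulted=not, Signal drive lost=not, Upper bond wire lost=not → at least one input occurs → occurs.
Track circuit inoperative [AND]: Cable degraded=occurs, A power supply degraded=occurs, Vital path lost=occurs → all inputs occur → occurs.
Interlocking logic down [OR]: #2 interlocking CPU lost=not, Primary track relay malfunctions=not → no input occurs → does not occur.
Rail signal shows false clear [OR]: Track circuit inoperative=occurs, Interlocking logic down=not → at least one input occurs → occurs.

Yes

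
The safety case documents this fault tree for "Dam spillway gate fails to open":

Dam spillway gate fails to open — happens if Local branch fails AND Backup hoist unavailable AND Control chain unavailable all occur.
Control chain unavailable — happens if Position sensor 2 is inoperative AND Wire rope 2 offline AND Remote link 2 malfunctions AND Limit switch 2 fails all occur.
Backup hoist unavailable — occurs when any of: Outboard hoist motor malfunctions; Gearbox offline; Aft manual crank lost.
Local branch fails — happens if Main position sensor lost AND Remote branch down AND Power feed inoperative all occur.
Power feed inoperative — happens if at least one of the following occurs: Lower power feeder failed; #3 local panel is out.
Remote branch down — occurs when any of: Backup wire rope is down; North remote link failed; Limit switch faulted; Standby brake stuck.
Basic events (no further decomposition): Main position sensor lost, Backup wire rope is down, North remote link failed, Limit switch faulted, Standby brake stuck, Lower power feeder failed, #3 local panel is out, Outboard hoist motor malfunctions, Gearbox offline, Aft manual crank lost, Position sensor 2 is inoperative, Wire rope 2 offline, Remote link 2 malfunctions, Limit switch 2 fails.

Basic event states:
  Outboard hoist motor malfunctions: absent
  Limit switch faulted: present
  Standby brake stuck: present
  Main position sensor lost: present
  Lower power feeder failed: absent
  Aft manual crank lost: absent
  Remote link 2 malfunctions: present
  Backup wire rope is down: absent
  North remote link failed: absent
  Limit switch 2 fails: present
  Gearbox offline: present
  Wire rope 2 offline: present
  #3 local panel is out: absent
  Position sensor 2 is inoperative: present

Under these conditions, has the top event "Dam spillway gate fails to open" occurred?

Remote branch down [OR]: Backup wire rope is down=not, North remote link failed=not, Limit switch faulted=occurs, Standby brake stuck=occurs → at least one input occurs → occurs.
Power feed inoperative [OR]: Lower power feeder failed=not, #3 local panel is out=not → no input occurs → does not occur.
Local branch fails [AND]: Main position sensor lost=occurs, Remote branch down=occurs, Power feed inoperative=not → not all inputs occur → does not occur.
Backup hoist unavailable [OR]: Outboard hoist motor malfunctions=not, Gearbox offline=occurs, Aft manual crank lost=not → at least one input occurs → occurs.
Control chain unavailable [AND]: Position sensor 2 is inoperative=occurs, Wire rope 2 offline=occurs, Remote link 2 malfunctions=occurs, Limit switch 2 fails=occurs → all inputs occur → occurs.
Dam spillway gate fails to open [AND]: Local branch fails=not, Backup hoist unavailable=occurs, Control chain unavailable=occurs → not all inputs occur → does not occur.

No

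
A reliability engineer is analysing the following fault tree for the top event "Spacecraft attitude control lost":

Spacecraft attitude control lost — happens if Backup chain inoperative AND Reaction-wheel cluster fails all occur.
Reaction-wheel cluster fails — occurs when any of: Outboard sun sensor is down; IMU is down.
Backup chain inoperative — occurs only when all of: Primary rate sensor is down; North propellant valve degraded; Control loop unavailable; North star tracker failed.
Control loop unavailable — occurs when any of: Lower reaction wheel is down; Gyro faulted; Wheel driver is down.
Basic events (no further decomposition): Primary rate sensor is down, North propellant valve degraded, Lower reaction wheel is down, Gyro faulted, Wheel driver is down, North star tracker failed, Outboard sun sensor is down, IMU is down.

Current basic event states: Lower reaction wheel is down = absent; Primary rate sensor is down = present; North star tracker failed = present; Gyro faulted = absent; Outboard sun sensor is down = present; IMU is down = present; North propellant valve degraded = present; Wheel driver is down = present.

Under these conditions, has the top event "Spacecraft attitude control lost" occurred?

Yes

Control loop unavailable [OR]: Lower reaction wheel is down=not, Gyro faulted=not, Wheel driver is down=occurs → at least one input occurs → occurs.
Backup chain inoperative [AND]: Primary rate sensor is down=occurs, North propellant valve degraded=occurs, Control loop unavailable=occurs, North star tracker failed=occurs → all inputs occur → occurs.
Reaction-wheel cluster fails [OR]: Outboard sun sensor is down=occurs, IMU is down=occurs → at least one input occurs → occurs.
Spacecraft attitude control lost [AND]: Backup chain inoperative=occurs, Reaction-wheel cluster fails=occurs → all inputs occur → occurs.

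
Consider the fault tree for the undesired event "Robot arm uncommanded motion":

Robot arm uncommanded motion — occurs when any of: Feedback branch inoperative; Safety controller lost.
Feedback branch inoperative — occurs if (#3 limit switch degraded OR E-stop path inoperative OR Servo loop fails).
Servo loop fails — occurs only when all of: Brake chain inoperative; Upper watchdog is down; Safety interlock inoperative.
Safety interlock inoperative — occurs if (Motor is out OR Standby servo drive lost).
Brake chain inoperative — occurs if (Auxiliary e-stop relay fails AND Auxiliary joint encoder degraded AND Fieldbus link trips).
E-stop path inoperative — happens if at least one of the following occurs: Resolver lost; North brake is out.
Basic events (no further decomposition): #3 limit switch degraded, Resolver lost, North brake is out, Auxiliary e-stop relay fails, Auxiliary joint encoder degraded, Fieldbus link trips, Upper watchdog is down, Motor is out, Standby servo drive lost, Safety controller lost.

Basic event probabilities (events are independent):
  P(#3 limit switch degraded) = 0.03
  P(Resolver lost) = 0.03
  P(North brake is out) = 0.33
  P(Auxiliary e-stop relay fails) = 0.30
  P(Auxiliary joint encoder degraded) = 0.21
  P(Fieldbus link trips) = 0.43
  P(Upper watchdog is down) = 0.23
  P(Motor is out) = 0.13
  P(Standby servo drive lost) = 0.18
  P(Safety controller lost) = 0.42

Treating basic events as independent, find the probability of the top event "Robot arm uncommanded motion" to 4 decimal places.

0.6350

P(E-stop path inoperative) [OR] = 1 − (1−0.03) × (1−0.33) = 0.350100
P(Brake chain inoperative) [AND] = 0.30 × 0.21 × 0.43 = 0.027090
P(Safety interlock inoperative) [OR] = 1 − (1−0.13) × (1−0.18) = 0.286600
P(Servo loop fails) [AND] = 0.027090 × 0.23 × 0.286600 = 0.001786
P(Feedback branch inoperative) [OR] = 1 − (1−0.03) × (1−0.350100) × (1−0.001786) = 0.370723
P(Robot arm uncommanded motion) [OR] = 1 − (1−0.370723) × (1−0.42) = 0.635019
Rounded to 4 decimal places: P(Robot arm uncommanded motion) ≈ 0.6350.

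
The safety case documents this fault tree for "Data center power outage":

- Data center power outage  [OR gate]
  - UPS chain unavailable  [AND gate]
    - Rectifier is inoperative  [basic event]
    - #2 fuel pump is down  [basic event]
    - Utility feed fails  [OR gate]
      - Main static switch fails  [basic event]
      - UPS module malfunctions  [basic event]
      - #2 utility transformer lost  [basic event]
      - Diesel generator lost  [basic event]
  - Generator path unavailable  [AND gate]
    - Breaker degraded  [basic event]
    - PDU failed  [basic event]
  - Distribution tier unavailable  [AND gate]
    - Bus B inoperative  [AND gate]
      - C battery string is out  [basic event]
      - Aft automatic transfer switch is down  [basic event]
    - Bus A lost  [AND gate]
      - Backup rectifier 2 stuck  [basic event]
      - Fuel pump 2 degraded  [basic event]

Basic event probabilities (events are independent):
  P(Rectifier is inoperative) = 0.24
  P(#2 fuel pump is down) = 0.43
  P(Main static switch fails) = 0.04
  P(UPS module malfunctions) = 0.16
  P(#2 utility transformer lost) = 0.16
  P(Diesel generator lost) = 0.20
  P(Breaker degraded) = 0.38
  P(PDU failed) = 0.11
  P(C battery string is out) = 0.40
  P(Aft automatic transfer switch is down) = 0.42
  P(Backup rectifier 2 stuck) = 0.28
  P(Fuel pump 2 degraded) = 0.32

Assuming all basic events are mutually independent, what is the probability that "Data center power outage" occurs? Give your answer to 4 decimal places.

P(Utility feed fails) [OR] = 1 − (1−0.04) × (1−0.16) × (1−0.16) × (1−0.20) = 0.458099
P(UPS chain unavailable) [AND] = 0.24 × 0.43 × 0.458099 = 0.047276
P(Generator path unavailable) [AND] = 0.38 × 0.11 = 0.041800
P(Bus B inoperative) [AND] = 0.40 × 0.42 = 0.168000
P(Bus A lost) [AND] = 0.28 × 0.32 = 0.089600
P(Distribution tier unavailable) [AND] = 0.168000 × 0.089600 = 0.015053
P(Data center power outage) [OR] = 1 − (1−0.047276) × (1−0.041800) × (1−0.015053) = 0.100842
Rounded to 4 decimal places: P(Data center power outage) ≈ 0.1008.

0.1008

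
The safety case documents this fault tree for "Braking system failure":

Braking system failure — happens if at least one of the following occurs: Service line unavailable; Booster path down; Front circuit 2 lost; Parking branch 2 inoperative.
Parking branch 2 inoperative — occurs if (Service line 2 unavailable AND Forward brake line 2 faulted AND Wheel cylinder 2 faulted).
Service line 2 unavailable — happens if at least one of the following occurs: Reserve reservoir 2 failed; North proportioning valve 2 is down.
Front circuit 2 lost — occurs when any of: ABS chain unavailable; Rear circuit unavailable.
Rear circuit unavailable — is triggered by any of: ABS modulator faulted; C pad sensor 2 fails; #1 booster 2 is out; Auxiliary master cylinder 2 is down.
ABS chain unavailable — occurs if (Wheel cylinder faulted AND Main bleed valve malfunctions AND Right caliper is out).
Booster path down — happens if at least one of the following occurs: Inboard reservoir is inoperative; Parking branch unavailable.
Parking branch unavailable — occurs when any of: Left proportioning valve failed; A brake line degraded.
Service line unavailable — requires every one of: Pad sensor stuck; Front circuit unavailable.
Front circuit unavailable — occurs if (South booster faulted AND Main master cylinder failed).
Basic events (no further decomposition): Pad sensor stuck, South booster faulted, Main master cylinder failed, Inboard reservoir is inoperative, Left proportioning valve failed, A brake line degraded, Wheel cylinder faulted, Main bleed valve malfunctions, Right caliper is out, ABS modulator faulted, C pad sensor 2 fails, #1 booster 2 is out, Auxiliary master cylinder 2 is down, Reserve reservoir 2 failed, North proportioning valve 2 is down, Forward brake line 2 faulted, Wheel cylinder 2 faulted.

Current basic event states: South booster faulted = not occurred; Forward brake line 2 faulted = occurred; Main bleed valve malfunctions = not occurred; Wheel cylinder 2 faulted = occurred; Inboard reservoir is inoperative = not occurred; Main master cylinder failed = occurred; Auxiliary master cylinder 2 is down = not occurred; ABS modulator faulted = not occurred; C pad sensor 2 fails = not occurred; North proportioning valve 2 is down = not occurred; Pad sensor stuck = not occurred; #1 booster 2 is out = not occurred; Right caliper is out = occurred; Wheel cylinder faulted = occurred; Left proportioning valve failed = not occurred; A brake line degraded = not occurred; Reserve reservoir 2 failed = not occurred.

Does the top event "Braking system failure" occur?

No

Front circuit unavailable [AND]: South booster faulted=not, Main master cylinder failed=occurs → not all inputs occur → does not occur.
Service line unavailable [AND]: Pad sensor stuck=not, Front circuit unavailable=not → not all inputs occur → does not occur.
Parking branch unavailable [OR]: Left proportioning valve failed=not, A brake line degraded=not → no input occurs → does not occur.
Booster path down [OR]: Inboard reservoir is inoperative=not, Parking branch unavailable=not → no input occurs → does not occur.
ABS chain unavailable [AND]: Wheel cylinder faulted=occurs, Main bleed valve malfunctions=not, Right caliper is out=occurs → not all inputs occur → does not occur.
Rear circuit unavailable [OR]: ABS modulator faulted=not, C pad sensor 2 fails=not, #1 booster 2 is out=not, Auxiliary master cylinder 2 is down=not → no input occurs → does not occur.
Front circuit 2 lost [OR]: ABS chain unavailable=not, Rear circuit unavailable=not → no input occurs → does not occur.
Service line 2 unavailable [OR]: Reserve reservoir 2 failed=not, North proportioning valve 2 is down=not → no input occurs → does not occur.
Parking branch 2 inoperative [AND]: Service line 2 unavailable=not, Forward brake line 2 faulted=occurs, Wheel cylinder 2 faulted=occurs → not all inputs occur → does not occur.
Braking system failure [OR]: Service line unavailable=not, Booster path down=not, Front circuit 2 lost=not, Parking branch 2 inoperative=not → no input occurs → does not occur.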